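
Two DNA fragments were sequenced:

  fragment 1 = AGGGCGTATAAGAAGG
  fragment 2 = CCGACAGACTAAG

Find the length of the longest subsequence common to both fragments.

One common subsequence of length 8: A (fragment 1 #1, fragment 2 #4), C (fragment 1 #5, fragment 2 #5), G (fragment 1 #6, fragment 2 #7), A (fragment 1 #8, fragment 2 #8), T (fragment 1 #9, fragment 2 #10), A (fragment 1 #13, fragment 2 #11), A (fragment 1 #14, fragment 2 #12), G (fragment 1 #16, fragment 2 #13). The LCS DP gives dp[16][13] = 8, so this is optimal.

8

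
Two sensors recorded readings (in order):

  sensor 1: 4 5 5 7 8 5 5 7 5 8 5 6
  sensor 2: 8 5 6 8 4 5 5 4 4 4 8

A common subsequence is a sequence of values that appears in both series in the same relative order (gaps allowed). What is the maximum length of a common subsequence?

Taking 5 [2,2] → 8 [5,4] → 5 [6,6] → 5 [7,7] → 8 [10,11] gives a common subsequence of length 5, and the DP table's final entry dp[12][11] is also 5, so no common subsequence is longer.

5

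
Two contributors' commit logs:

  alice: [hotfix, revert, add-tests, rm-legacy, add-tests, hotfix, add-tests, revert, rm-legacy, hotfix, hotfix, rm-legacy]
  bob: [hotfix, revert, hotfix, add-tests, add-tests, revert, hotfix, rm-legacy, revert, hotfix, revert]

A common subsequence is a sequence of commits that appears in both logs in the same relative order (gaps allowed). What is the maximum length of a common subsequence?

7

Taking hotfix at alice[1]=bob[1], revert at alice[2]=bob[2], add-tests at alice[3]=bob[4], add-tests at alice[5]=bob[5], hotfix at alice[6]=bob[7], revert at alice[8]=bob[9], hotfix at alice[10]=bob[10] gives a common subsequence of length 7, and the DP table's final entry dp[12][11] is also 7, so no common subsequence is longer.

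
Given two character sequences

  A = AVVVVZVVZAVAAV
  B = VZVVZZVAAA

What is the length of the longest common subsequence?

8

Taking V (A #2, B #1) → V (A #3, B #3) → V (A #4, B #4) → Z (A #6, B #6) → V (A #8, B #7) → A (A #10, B #8) → A (A #12, B #9) → A (A #13, B #10) gives a common subsequence of length 8. dp[14][10] = 8 confirms this is the maximum.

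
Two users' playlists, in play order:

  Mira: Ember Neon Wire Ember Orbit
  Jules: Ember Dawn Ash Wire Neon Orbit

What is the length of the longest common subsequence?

One common subsequence of length 3: Ember at Mira[1]=Jules[1], then Neon at Mira[2]=Jules[5], then Orbit at Mira[5]=Jules[6]. The LCS DP gives dp[5][6] = 3, so this is optimal.

3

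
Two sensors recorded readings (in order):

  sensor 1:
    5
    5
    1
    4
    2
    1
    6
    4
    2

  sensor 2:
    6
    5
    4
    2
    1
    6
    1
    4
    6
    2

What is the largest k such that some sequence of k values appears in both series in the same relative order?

7

One common subsequence of length 7: 5 at sensor 1[2]=sensor 2[2], 4 at sensor 1[4]=sensor 2[3], 2 at sensor 1[5]=sensor 2[4], 1 at sensor 1[6]=sensor 2[5], 6 at sensor 1[7]=sensor 2[6], 4 at sensor 1[8]=sensor 2[8], 2 at sensor 1[9]=sensor 2[10]. dp[9][10] = 7 confirms this is the maximum.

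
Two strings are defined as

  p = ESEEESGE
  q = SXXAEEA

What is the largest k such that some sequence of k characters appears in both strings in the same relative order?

3

Let dp[i][j] be the LCS length of the first i characters of p and the first j characters of q. dp[i][j] = dp[i-1][j-1]+1 when the i-th and j-th characters match, else max(dp[i-1][j], dp[i][j-1]).
    ·  S  X  X  A  E  E  A
 ·  0  0  0  0  0  0  0  0
 E  0  0  0  0  0  1  1  1
 S  0  1  1  1  1  1  1  1
 E  0  1  1  1  1  2  2  2
 E  0  1  1  1  1  2  3  3
 E  0  1  1  1  1  2  3  3
 S  0  1  1  1  1  2  3  3
 G  0  1  1  1  1  2  3  3
 E  0  1  1  1  1  2  3  3
dp[8][7] = 3. One LCS (by backtracking along matches): SEE.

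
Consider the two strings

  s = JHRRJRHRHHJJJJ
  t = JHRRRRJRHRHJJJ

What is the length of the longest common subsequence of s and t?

12

Pick J at s[1]=t[1], H at s[2]=t[2], R at s[3]=t[5], R at s[4]=t[6], J at s[5]=t[7], R at s[6]=t[8], H at s[7]=t[9], R at s[8]=t[10], H at s[10]=t[11], J at s[12]=t[12], J at s[13]=t[13], J at s[14]=t[14]; all 12 characters appear in both, in order, and the DP table's final entry dp[14][14] is also 12, so no common subsequence is longer.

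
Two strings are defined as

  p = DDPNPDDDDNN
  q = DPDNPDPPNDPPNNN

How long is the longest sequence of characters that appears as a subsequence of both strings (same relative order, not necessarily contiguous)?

8

Match D at p[1]=q[1], D at p[2]=q[3], N at p[4]=q[4], P at p[5]=q[5], D at p[6]=q[6], D at p[7]=q[10], N at p[10]=q[14], N at p[11]=q[15] — 8 characters in the same relative order in both. dp[11][15] = 8 confirms this is the maximum.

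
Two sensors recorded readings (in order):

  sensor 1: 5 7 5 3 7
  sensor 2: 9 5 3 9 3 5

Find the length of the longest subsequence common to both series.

Taking 5 [1,2] → 5 [3,6] gives a common subsequence of length 2. Since dp[5][6] = 2, nothing longer is possible.

2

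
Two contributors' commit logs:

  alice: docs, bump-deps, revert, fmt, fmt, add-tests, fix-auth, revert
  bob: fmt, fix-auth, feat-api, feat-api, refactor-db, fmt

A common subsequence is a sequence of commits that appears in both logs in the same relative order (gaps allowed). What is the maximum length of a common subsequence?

2

Pick fmt at alice[4]=bob[1] → fmt at alice[5]=bob[6]; all 2 commits appear in both, in order. dp[8][6] = 2 confirms this is the maximum.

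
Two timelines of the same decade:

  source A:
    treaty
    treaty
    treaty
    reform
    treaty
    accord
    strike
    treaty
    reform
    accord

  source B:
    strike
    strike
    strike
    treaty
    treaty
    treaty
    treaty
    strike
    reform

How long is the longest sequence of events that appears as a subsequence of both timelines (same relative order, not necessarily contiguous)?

6

Taking treaty [1,4], treaty [2,5], treaty [3,6], treaty [5,7], strike [7,8], reform [9,9] gives a common subsequence of length 6. Since dp[10][9] = 6, nothing longer is possible.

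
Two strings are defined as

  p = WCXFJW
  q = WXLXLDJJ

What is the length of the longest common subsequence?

Let dp[i][j] be the LCS length of the first i characters of p and the first j characters of q. dp[i][j] = dp[i-1][j-1]+1 when the i-th and j-th characters match, else max(dp[i-1][j], dp[i][j-1]).
    ·  W  X  L  X  L  D  J  J
 ·  0  0  0  0  0  0  0  0  0
 W  0  1  1  1  1  1  1  1  1
 C  0  1  1  1  1  1  1  1  1
 X  0  1  2  2  2  2  2  2  2
 F  0  1  2  2  2  2  2  2  2
 J  0  1  2  2  2  2  2  3  3
 W  0  1  2  2  2  2  2  3  3
dp[6][8] = 3. One LCS (by backtracking along matches): WXJ.

3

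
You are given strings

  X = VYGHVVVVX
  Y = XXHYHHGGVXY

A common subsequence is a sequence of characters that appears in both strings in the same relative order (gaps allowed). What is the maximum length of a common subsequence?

4

Let dp[i][j] be the LCS length of the first i characters of X and the first j characters of Y. dp[i][j] = dp[i-1][j-1]+1 when the i-th and j-th characters match, else max(dp[i-1][j], dp[i][j-1]).
    ·  X  X  H  Y  H  H  G  G  V  X  Y
 ·  0  0  0  0  0  0  0  0  0  0  0  0
 V  0  0  0  0  0  0  0  0  0  1  1  1
 Y  0  0  0  0  1  1  1  1  1  1  1  2
 G  0  0  0  0  1  1  1  2  2  2  2  2
 H  0  0  0  1  1  2  2  2  2  2  2  2
 V  0  0  0  1  1  2  2  2  2  3  3  3
 V  0  0  0  1  1  2  2  2  2  3  3  3
 V  0  0  0  1  1  2  2  2  2  3  3  3
 V  0  0  0  1  1  2  2  2  2  3  3  3
 X  0  1  1  1  1  2  2  2  2  3  4  4
dp[9][11] = 4. One LCS (by backtracking along matches): YGVX.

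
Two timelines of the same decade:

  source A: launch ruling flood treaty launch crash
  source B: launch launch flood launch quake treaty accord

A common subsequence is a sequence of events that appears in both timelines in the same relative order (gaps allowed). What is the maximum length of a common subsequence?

Pick launch [1,2] → flood [3,3] → treaty [4,6]; all 3 events appear in both, in order. dp[6][7] = 3 confirms this is the maximum.

3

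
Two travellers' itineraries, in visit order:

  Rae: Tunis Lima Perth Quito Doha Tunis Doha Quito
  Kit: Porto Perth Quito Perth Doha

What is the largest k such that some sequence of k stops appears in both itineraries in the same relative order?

3

Taking Perth at Rae[3]=Kit[2] → Quito at Rae[4]=Kit[3] → Doha at Rae[7]=Kit[5] gives a common subsequence of length 3. The LCS DP gives dp[8][5] = 3, so this is optimal.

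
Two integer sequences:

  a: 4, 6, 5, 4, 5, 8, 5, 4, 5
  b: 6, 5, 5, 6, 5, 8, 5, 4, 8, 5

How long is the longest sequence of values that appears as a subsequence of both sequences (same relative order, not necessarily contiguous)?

7

Match 6 [2,1], 5 [3,3], 5 [5,5], 8 [6,6], 5 [7,7], 4 [8,8], 5 [9,10] — 7 values in the same relative order in both, and the DP table's final entry dp[9][10] is also 7, so no common subsequence is longer.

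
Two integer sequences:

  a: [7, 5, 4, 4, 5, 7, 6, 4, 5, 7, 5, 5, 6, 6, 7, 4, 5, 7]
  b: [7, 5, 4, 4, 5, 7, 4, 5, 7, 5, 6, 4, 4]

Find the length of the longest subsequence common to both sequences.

One common subsequence of length 12: 7 (a #1, b #1), then 5 (a #2, b #2), then 4 (a #3, b #3), then 4 (a #4, b #4), then 5 (a #5, b #5), then 7 (a #6, b #6), then 4 (a #8, b #7), then 5 (a #9, b #8), then 7 (a #10, b #9), then 5 (a #12, b #10), then 6 (a #13, b #11), then 4 (a #16, b #13). dp[18][13] = 12 confirms this is the maximum.

12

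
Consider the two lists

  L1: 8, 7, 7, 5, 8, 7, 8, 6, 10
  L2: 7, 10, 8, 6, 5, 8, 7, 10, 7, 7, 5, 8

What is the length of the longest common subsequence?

5

Pick 8 [1,6] → 7 [2,9] → 7 [3,10] → 5 [4,11] → 8 [7,12]; all 5 values appear in both, in order. The LCS DP gives dp[9][12] = 5, so this is optimal.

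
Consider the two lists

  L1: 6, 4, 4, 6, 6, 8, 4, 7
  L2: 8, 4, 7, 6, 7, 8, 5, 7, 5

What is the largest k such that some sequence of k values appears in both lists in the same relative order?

Taking 4 at L1[2]=L2[2], 6 at L1[4]=L2[4], 8 at L1[6]=L2[6], 7 at L1[8]=L2[8] gives a common subsequence of length 4. The LCS DP gives dp[8][9] = 4, so this is optimal.

4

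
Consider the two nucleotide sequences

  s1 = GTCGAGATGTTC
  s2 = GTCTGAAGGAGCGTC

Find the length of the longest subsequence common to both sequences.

10

Match G at s1[1]=s2[1], T at s1[2]=s2[2], C at s1[3]=s2[3], G at s1[4]=s2[5], A at s1[5]=s2[7], G at s1[6]=s2[9], A at s1[7]=s2[10], G at s1[9]=s2[13], T at s1[11]=s2[14], C at s1[12]=s2[15] — 10 bases in the same relative order in both. dp[12][15] = 10 confirms this is the maximum.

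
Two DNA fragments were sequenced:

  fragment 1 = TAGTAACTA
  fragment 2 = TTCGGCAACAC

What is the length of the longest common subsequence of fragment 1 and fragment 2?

Let dp[i][j] be the LCS length of the first i bases of fragment 1 and the first j bases of fragment 2. dp[i][j] = dp[i-1][j-1]+1 when the i-th and j-th bases match, else max(dp[i-1][j], dp[i][j-1]).
    ·  T  T  C  G  G  C  A  A  C  A  C
 ·  0  0  0  0  0  0  0  0  0  0  0  0
 T  0  1  1  1  1  1  1  1  1  1  1  1
 A  0  1  1  1  1  1  1  2  2  2  2  2
 G  0  1  1  1  2  2  2  2  2  2  2  2
 T  0  1  2  2  2  2  2  2  2  2  2  2
 A  0  1  2  2  2  2  2  3  3  3  3  3
 A  0  1  2  2  2  2  2  3  4  4  4  4
 C  0  1  2  3  3  3  3  3  4  5  5  5
 T  0  1  2  3  3  3  3  3  4  5  5  5
 A  0  1  2  3  3  3  3  4  4  5  6  6
dp[9][11] = 6. One LCS (by backtracking along matches): TGAACA.

6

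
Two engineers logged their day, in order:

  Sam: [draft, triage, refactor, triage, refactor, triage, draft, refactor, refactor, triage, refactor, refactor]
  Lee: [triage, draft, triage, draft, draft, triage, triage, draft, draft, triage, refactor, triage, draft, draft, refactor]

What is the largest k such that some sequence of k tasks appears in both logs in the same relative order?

Taking draft [1,2], triage [2,3], triage [4,6], triage [6,7], draft [7,9], refactor [9,11], triage [10,12], refactor [12,15] gives a common subsequence of length 8, and the DP table's final entry dp[12][15] is also 8, so no common subsequence is longer.

8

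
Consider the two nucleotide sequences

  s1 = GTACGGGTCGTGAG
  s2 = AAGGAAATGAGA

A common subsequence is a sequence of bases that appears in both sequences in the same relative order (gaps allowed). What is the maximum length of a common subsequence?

Pick A (s1 #3, s2 #2); then G (s1 #5, s2 #3); then G (s1 #6, s2 #4); then T (s1 #8, s2 #8); then G (s1 #10, s2 #9); then G (s1 #12, s2 #11); then A (s1 #13, s2 #12); all 7 bases appear in both, in order, and the DP table's final entry dp[14][12] is also 7, so no common subsequence is longer.

7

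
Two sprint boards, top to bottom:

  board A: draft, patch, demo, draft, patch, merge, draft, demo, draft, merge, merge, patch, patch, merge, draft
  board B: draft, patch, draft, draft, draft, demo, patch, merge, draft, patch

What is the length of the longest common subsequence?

Pick draft at board A[1]=board B[1], then patch at board A[2]=board B[2], then draft at board A[4]=board B[4], then draft at board A[7]=board B[5], then demo at board A[8]=board B[6], then patch at board A[13]=board B[7], then merge at board A[14]=board B[8], then draft at board A[15]=board B[9]; all 8 tasks appear in both, in order, and the DP table's final entry dp[15][10] is also 8, so no common subsequence is longer.

8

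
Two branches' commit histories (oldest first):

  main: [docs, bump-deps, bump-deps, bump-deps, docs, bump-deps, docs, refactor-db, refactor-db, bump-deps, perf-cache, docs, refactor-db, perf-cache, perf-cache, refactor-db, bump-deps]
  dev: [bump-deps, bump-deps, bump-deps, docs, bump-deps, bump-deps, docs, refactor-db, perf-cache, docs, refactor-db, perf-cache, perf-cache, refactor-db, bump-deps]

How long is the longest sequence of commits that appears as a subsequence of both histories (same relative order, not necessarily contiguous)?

14

One common subsequence of length 14: bump-deps at main[2]=dev[1] → bump-deps at main[3]=dev[2] → bump-deps at main[4]=dev[3] → docs at main[5]=dev[4] → bump-deps at main[6]=dev[6] → docs at main[7]=dev[7] → refactor-db at main[9]=dev[8] → perf-cache at main[11]=dev[9] → docs at main[12]=dev[10] → refactor-db at main[13]=dev[11] → perf-cache at main[14]=dev[12] → perf-cache at main[15]=dev[13] → refactor-db at main[16]=dev[14] → bump-deps at main[17]=dev[15], and the DP table's final entry dp[17][15] is also 14, so no common subsequence is longer.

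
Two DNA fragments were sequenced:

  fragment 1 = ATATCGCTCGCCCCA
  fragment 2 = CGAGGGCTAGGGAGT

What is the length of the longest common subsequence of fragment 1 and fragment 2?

One common subsequence of length 6: A at fragment 1[1]=fragment 2[3], then T at fragment 1[2]=fragment 2[8], then A at fragment 1[3]=fragment 2[9], then G at fragment 1[6]=fragment 2[11], then G at fragment 1[10]=fragment 2[12], then A at fragment 1[15]=fragment 2[13], and the DP table's final entry dp[15][15] is also 6, so no common subsequence is longer.

6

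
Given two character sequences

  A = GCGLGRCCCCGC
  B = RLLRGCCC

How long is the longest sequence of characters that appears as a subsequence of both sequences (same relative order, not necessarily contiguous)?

5

Let dp[i][j] be the LCS length of the first i characters of A and the first j characters of B. dp[i][j] = dp[i-1][j-1]+1 when the i-th and j-th characters match, else max(dp[i-1][j], dp[i][j-1]).
    ·  R  L  L  R  G  C  C  C
 ·  0  0  0  0  0  0  0  0  0
 G  0  0  0  0  0  1  1  1  1
 C  0  0  0  0  0  1  2  2  2
 G  0  0  0  0  0  1  2  2  2
 L  0  0  1  1  1  1  2  2  2
 G  0  0  1  1  1  2  2  2  2
 R  0  1  1  1  2  2  2  2  2
 C  0  1  1  1  2  2  3  3  3
 C  0  1  1  1  2  2  3  4  4
 C  0  1  1  1  2  2  3  4  5
 C  0  1  1  1  2  2  3  4  5
 G  0  1  1  1  2  3  3  4  5
 C  0  1  1  1  2  3  4  4  5
dp[12][8] = 5. One LCS (by backtracking along matches): LGCCC.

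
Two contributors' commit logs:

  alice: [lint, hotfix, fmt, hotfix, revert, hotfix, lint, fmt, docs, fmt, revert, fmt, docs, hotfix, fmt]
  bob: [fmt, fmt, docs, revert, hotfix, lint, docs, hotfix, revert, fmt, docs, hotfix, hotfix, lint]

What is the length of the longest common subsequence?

9

One common subsequence of length 9: fmt at alice[3]=bob[2], then revert at alice[5]=bob[4], then hotfix at alice[6]=bob[5], then lint at alice[7]=bob[6], then docs at alice[9]=bob[7], then revert at alice[11]=bob[9], then fmt at alice[12]=bob[10], then docs at alice[13]=bob[11], then hotfix at alice[14]=bob[13]. dp[15][14] = 9 confirms this is the maximum.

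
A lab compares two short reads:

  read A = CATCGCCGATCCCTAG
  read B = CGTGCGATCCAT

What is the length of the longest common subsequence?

10

Match C [1,1]; then T [3,3]; then G [5,4]; then C [7,5]; then G [8,6]; then A [9,7]; then T [10,8]; then C [11,9]; then C [12,10]; then T [14,12] — 10 bases in the same relative order in both, and the DP table's final entry dp[16][12] is also 10, so no common subsequence is longer.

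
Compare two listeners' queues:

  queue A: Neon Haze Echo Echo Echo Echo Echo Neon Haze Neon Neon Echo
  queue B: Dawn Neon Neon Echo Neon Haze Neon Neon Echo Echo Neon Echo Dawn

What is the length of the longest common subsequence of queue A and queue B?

Pick Neon [1,3], Echo [7,4], Neon [8,5], Haze [9,6], Neon [10,8], Neon [11,11], Echo [12,12]; all 7 songs appear in both, in order, and the DP table's final entry dp[12][13] is also 7, so no common subsequence is longer.

7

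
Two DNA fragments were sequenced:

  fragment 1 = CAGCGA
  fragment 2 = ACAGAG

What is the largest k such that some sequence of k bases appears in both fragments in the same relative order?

4

One common subsequence of length 4: C [1,2], A [2,3], G [3,4], G [5,6]. dp[6][6] = 4 confirms this is the maximum.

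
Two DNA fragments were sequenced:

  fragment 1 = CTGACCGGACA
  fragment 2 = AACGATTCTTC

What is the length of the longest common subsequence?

Pick C (fragment 1 #1, fragment 2 #3); then G (fragment 1 #3, fragment 2 #4); then A (fragment 1 #4, fragment 2 #5); then C (fragment 1 #5, fragment 2 #8); then C (fragment 1 #10, fragment 2 #11); all 5 bases appear in both, in order. Since dp[11][11] = 5, nothing longer is possible.

5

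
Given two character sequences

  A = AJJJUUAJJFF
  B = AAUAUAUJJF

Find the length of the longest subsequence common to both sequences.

7

Let dp[i][j] be the LCS length of the first i characters of A and the first j characters of B. dp[i][j] = dp[i-1][j-1]+1 when the i-th and j-th characters match, else max(dp[i-1][j], dp[i][j-1]).
    ·  A  A  U  A  U  A  U  J  J  F
 ·  0  0  0  0  0  0  0  0  0  0  0
 A  0  1  1  1  1  1  1  1  1  1  1
 J  0  1  1  1  1  1  1  1  2  2  2
 J  0  1  1  1  1  1  1  1  2  3  3
 J  0  1  1  1  1  1  1  1  2  3  3
 U  0  1  1  2  2  2  2  2  2  3  3
 U  0  1  1  2  2  3  3  3  3  3  3
 A  0  1  2  2  3  3  4  4  4  4  4
 J  0  1  2  2  3  3  4  4  5  5  5
 J  0  1  2  2  3  3  4  4  5  6  6
 F  0  1  2  2  3  3  4  4  5  6  7
 F  0  1  2  2  3  3  4  4  5  6  7
dp[11][10] = 7. One LCS (by backtracking along matches): AUUAJJF.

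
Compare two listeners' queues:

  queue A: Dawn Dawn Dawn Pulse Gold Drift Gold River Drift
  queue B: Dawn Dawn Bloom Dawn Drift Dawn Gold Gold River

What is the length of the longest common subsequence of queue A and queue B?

Pick Dawn (queue A #1, queue B #2); then Dawn (queue A #2, queue B #4); then Dawn (queue A #3, queue B #6); then Gold (queue A #5, queue B #7); then Gold (queue A #7, queue B #8); then River (queue A #8, queue B #9); all 6 songs appear in both, in order. The LCS DP gives dp[9][9] = 6, so this is optimal.

6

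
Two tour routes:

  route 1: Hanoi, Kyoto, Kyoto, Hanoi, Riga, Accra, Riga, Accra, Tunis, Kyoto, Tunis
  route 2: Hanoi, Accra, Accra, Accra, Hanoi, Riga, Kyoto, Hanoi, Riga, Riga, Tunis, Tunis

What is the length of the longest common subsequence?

7

Taking Hanoi at route 1[1]=route 2[5], then Kyoto at route 1[3]=route 2[7], then Hanoi at route 1[4]=route 2[8], then Riga at route 1[5]=route 2[9], then Riga at route 1[7]=route 2[10], then Tunis at route 1[9]=route 2[11], then Tunis at route 1[11]=route 2[12] gives a common subsequence of length 7. Since dp[11][12] = 7, nothing longer is possible.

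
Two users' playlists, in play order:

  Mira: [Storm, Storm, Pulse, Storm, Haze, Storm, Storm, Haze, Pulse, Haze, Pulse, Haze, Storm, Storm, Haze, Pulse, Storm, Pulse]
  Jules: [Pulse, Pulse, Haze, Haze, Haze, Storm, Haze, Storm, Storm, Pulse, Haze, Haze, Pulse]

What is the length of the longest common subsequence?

9

Pick Pulse at Mira[3]=Jules[2]; then Storm at Mira[4]=Jules[6]; then Haze at Mira[5]=Jules[7]; then Storm at Mira[6]=Jules[8]; then Storm at Mira[7]=Jules[9]; then Pulse at Mira[11]=Jules[10]; then Haze at Mira[12]=Jules[11]; then Haze at Mira[15]=Jules[12]; then Pulse at Mira[18]=Jules[13]; all 9 songs appear in both, in order. dp[18][13] = 9 confirms this is the maximum.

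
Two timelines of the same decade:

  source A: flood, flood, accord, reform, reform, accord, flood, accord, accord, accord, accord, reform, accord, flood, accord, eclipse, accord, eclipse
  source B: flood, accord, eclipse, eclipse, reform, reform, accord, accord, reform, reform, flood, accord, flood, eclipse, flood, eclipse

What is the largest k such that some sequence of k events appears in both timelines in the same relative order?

11

Taking flood (source A #2, source B #1); then accord (source A #3, source B #2); then reform (source A #4, source B #5); then reform (source A #5, source B #6); then accord (source A #6, source B #7); then accord (source A #8, source B #8); then reform (source A #12, source B #10); then accord (source A #13, source B #12); then flood (source A #14, source B #13); then eclipse (source A #16, source B #14); then eclipse (source A #18, source B #16) gives a common subsequence of length 11. Since dp[18][16] = 11, nothing longer is possible.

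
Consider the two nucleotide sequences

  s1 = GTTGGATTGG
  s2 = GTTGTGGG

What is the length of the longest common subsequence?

7

Match G [1,1] → T [2,2] → T [3,3] → G [4,4] → G [5,6] → G [9,7] → G [10,8] — 7 bases in the same relative order in both, and the DP table's final entry dp[10][8] is also 7, so no common subsequence is longer.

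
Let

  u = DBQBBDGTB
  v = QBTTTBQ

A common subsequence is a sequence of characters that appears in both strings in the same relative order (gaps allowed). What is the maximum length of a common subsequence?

Let dp[i][j] be the LCS length of the first i characters of u and the first j characters of v. dp[i][j] = dp[i-1][j-1]+1 when the i-th and j-th characters match, else max(dp[i-1][j], dp[i][j-1]).
    ·  Q  B  T  T  T  B  Q
 ·  0  0  0  0  0  0  0  0
 D  0  0  0  0  0  0  0  0
 B  0  0  1  1  1  1  1  1
 Q  0  1  1  1  1  1  1  2
 B  0  1  2  2  2  2  2  2
 B  0  1  2  2  2  2  3  3
 D  0  1  2  2  2  2  3  3
 G  0  1  2  2  2  2  3  3
 T  0  1  2  3  3  3  3  3
 B  0  1  2  3  3  3  4  4
dp[9][7] = 4. One LCS (by backtracking along matches): QBTB.

4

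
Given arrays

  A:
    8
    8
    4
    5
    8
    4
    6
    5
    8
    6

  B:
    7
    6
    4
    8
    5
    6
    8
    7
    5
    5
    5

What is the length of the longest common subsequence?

Let dp[i][j] be the LCS length of the first i values of A and the first j values of B. dp[i][j] = dp[i-1][j-1]+1 when the i-th and j-th values match, else max(dp[i-1][j], dp[i][j-1]).
    ·  7  6  4  8  5  6  8  7  5  5  5
 ·  0  0  0  0  0  0  0  0  0  0  0  0
 8  0  0  0  0  1  1  1  1  1  1  1  1
 8  0  0  0  0  1  1  1  2  2  2  2  2
 4  0  0  0  1  1  1  1  2  2  2  2  2
 5  0  0  0  1  1  2  2  2  2  3  3  3
 8  0  0  0  1  2  2  2  3  3  3  3  3
 4  0  0  0  1  2  2  2  3  3  3  3  3
 6  0  0  1  1  2  2  3  3  3  3  3  3
 5  0  0  1  1  2  3  3  3  3  4  4  4
 8  0  0  1  1  2  3  3  4  4  4  4  4
 6  0  0  1  1  2  3  4  4  4  4  4  4
dp[10][11] = 4. One LCS (by backtracking along matches): 8, 8, 5, 5.

4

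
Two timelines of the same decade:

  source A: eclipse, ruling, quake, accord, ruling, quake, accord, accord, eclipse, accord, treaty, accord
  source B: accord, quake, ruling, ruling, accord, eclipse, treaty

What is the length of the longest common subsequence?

Match ruling at source A[2]=source B[3]; then ruling at source A[5]=source B[4]; then accord at source A[8]=source B[5]; then eclipse at source A[9]=source B[6]; then treaty at source A[11]=source B[7] — 5 events in the same relative order in both. dp[12][7] = 5 confirms this is the maximum.

5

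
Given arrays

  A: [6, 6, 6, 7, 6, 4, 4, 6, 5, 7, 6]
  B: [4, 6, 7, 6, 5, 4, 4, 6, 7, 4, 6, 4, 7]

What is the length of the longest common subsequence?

One common subsequence of length 8: 6 [3,2], then 7 [4,3], then 6 [5,4], then 4 [6,6], then 4 [7,7], then 6 [8,8], then 7 [10,9], then 6 [11,11]. Since dp[11][13] = 8, nothing longer is possible.

8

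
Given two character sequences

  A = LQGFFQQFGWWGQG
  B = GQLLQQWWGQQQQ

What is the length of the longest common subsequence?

One common subsequence of length 7: L [1,4], then Q [6,5], then Q [7,6], then W [10,7], then W [11,8], then G [12,9], then Q [13,13], and the DP table's final entry dp[14][13] is also 7, so no common subsequence is longer.

7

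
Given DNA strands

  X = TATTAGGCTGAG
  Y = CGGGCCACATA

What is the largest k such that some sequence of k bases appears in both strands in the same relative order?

5

Taking G (X #6, Y #3), G (X #7, Y #4), C (X #8, Y #8), T (X #9, Y #10), A (X #11, Y #11) gives a common subsequence of length 5. Since dp[12][11] = 5, nothing longer is possible.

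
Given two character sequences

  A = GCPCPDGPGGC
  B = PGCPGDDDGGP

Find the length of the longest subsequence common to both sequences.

Taking G [1,2]; then C [2,3]; then P [3,4]; then D [6,8]; then G [7,10]; then P [8,11] gives a common subsequence of length 6. The LCS DP gives dp[11][11] = 6, so this is optimal.

6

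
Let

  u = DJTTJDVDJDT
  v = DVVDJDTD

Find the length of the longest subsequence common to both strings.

One common subsequence of length 6: D [1,1], then V [7,3], then D [8,4], then J [9,5], then D [10,6], then T [11,7]. dp[11][8] = 6 confirms this is the maximum.

6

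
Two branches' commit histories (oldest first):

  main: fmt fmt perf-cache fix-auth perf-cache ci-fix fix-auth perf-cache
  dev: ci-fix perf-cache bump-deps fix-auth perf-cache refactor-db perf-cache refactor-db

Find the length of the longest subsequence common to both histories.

4

Taking perf-cache [3,2], then fix-auth [4,4], then perf-cache [5,5], then perf-cache [8,7] gives a common subsequence of length 4. The LCS DP gives dp[8][8] = 4, so this is optimal.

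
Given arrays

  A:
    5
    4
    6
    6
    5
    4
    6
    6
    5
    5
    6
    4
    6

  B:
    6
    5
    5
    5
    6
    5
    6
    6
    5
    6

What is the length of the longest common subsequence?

7

Pick 5 [1,4], then 6 [4,5], then 5 [5,6], then 6 [7,7], then 6 [8,8], then 5 [10,9], then 6 [13,10]; all 7 values appear in both, in order. The LCS DP gives dp[13][10] = 7, so this is optimal.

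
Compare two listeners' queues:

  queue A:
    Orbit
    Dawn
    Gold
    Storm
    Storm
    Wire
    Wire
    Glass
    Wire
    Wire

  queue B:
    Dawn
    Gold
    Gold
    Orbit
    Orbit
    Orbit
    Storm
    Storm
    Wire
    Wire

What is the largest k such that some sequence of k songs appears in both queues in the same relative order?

6

One common subsequence of length 6: Dawn at queue A[2]=queue B[1], then Gold at queue A[3]=queue B[3], then Storm at queue A[4]=queue B[7], then Storm at queue A[5]=queue B[8], then Wire at queue A[9]=queue B[9], then Wire at queue A[10]=queue B[10]. Since dp[10][10] = 6, nothing longer is possible.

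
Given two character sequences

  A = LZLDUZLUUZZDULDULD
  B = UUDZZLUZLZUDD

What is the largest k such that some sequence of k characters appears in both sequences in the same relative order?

One common subsequence of length 9: Z (A #2, B #5), L (A #3, B #6), U (A #5, B #7), Z (A #6, B #8), L (A #7, B #9), Z (A #11, B #10), U (A #13, B #11), D (A #15, B #12), D (A #18, B #13). dp[18][13] = 9 confirms this is the maximum.

9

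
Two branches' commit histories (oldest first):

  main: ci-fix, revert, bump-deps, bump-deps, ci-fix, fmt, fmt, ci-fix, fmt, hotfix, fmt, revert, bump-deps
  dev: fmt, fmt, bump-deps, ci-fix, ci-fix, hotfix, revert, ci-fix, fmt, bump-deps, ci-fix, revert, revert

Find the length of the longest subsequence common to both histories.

Pick ci-fix (main #1, dev #5); then revert (main #2, dev #7); then ci-fix (main #5, dev #8); then fmt (main #6, dev #9); then ci-fix (main #8, dev #11); then revert (main #12, dev #13); all 6 commits appear in both, in order. dp[13][13] = 6 confirms this is the maximum.

6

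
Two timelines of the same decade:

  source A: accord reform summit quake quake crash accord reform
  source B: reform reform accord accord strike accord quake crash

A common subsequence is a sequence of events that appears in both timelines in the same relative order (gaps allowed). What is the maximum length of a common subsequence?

3

One common subsequence of length 3: accord [1,6] → quake [5,7] → crash [6,8]. dp[8][8] = 3 confirms this is the maximum.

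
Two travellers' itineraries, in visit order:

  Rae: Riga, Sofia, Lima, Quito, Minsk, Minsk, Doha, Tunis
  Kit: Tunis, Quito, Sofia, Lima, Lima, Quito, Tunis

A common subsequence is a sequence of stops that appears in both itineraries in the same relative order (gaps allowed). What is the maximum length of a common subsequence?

4

Match Sofia at Rae[2]=Kit[3]; then Lima at Rae[3]=Kit[5]; then Quito at Rae[4]=Kit[6]; then Tunis at Rae[8]=Kit[7] — 4 stops in the same relative order in both. The LCS DP gives dp[8][7] = 4, so this is optimal.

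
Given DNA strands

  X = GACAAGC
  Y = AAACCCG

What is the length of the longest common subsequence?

4

Let dp[i][j] be the LCS length of the first i bases of X and the first j bases of Y. dp[i][j] = dp[i-1][j-1]+1 when the i-th and j-th bases match, else max(dp[i-1][j], dp[i][j-1]).
    ·  A  A  A  C  C  C  G
 ·  0  0  0  0  0  0  0  0
 G  0  0  0  0  0  0  0  1
 A  0  1  1  1  1  1  1  1
 C  0  1  1  1  2  2  2  2
 A  0  1  2  2  2  2  2  2
 A  0  1  2  3  3  3  3  3
 G  0  1  2  3  3  3  3  4
 C  0  1  2  3  4  4  4  4
dp[7][7] = 4. One LCS (by backtracking along matches): AAAG.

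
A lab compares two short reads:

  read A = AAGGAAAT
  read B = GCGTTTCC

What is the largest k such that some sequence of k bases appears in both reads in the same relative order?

Pick G [3,1]; then G [4,3]; then T [8,6]; all 3 bases appear in both, in order. Since dp[8][8] = 3, nothing longer is possible.

3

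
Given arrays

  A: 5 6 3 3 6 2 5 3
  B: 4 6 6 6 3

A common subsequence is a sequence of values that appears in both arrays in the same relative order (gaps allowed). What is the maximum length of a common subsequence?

Let dp[i][j] be the LCS length of the first i values of A and the first j values of B. dp[i][j] = dp[i-1][j-1]+1 when the i-th and j-th values match, else max(dp[i-1][j], dp[i][j-1]).
    ·  4  6  6  6  3
 ·  0  0  0  0  0  0
 5  0  0  0  0  0  0
 6  0  0  1  1  1  1
 3  0  0  1  1  1  2
 3  0  0  1  1  1  2
 6  0  0  1  2  2  2
 2  0  0  1  2  2  2
 5  0  0  1  2  2  2
 3  0  0  1  2  2  3
dp[8][5] = 3. One LCS (by backtracking along matches): 6, 6, 3.

3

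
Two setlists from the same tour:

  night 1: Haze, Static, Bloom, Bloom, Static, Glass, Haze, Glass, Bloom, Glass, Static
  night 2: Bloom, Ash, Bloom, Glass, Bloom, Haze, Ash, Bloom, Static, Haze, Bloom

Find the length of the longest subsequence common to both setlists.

One common subsequence of length 6: Bloom (night 1 #3, night 2 #1); then Bloom (night 1 #4, night 2 #3); then Glass (night 1 #6, night 2 #4); then Haze (night 1 #7, night 2 #6); then Bloom (night 1 #9, night 2 #8); then Static (night 1 #11, night 2 #9), and the DP table's final entry dp[11][11] is also 6, so no common subsequence is longer.

6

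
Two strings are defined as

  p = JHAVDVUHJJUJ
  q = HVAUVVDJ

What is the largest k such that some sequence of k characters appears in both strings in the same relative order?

5

Taking H at p[2]=q[1] → A at p[3]=q[3] → V at p[4]=q[6] → D at p[5]=q[7] → J at p[12]=q[8] gives a common subsequence of length 5, and the DP table's final entry dp[12][8] is also 5, so no common subsequence is longer.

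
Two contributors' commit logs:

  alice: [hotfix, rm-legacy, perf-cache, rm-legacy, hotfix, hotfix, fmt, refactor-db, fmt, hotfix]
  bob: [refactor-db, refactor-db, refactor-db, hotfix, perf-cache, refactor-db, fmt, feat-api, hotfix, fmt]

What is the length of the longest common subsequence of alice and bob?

One common subsequence of length 5: hotfix at alice[1]=bob[4], then perf-cache at alice[3]=bob[5], then refactor-db at alice[8]=bob[6], then fmt at alice[9]=bob[7], then hotfix at alice[10]=bob[9], and the DP table's final entry dp[10][10] is also 5, so no common subsequence is longer.

5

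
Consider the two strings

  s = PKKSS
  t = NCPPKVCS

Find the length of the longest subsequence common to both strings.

One common subsequence of length 3: P [1,4], K [2,5], S [5,8], and the DP table's final entry dp[5][8] is also 3, so no common subsequence is longer.

3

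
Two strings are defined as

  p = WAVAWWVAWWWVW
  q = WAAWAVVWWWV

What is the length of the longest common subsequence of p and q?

9

Match W (p #1, q #1), A (p #2, q #2), A (p #4, q #3), W (p #5, q #4), V (p #7, q #7), W (p #9, q #8), W (p #10, q #9), W (p #11, q #10), V (p #12, q #11) — 9 characters in the same relative order in both. Since dp[13][11] = 9, nothing longer is possible.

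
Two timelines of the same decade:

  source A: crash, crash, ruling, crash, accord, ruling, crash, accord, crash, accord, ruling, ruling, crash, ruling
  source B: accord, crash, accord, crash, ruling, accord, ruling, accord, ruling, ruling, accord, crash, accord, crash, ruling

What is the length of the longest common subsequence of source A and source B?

10

One common subsequence of length 10: crash [1,2], crash [2,4], ruling [3,7], accord [5,8], ruling [6,10], accord [8,11], crash [9,12], accord [10,13], crash [13,14], ruling [14,15]. Since dp[14][15] = 10, nothing longer is possible.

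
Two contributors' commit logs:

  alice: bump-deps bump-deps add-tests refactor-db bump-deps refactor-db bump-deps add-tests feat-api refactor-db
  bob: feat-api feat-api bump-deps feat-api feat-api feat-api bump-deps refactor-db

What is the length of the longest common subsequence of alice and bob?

Pick bump-deps [1,3] → bump-deps [7,7] → refactor-db [10,8]; all 3 commits appear in both, in order, and the DP table's final entry dp[10][8] is also 3, so no common subsequence is longer.

3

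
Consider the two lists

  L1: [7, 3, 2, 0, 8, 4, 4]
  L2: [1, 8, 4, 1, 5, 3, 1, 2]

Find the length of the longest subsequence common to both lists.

Taking 3 at L1[2]=L2[6]; then 2 at L1[3]=L2[8] gives a common subsequence of length 2. Since dp[7][8] = 2, nothing longer is possible.

2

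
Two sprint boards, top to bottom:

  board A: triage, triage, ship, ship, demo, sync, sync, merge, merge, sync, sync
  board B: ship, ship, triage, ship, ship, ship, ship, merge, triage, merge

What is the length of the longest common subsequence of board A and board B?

Taking triage at board A[1]=board B[3], ship at board A[3]=board B[6], ship at board A[4]=board B[7], merge at board A[8]=board B[8], merge at board A[9]=board B[10] gives a common subsequence of length 5, and the DP table's final entry dp[11][10] is also 5, so no common subsequence is longer.

5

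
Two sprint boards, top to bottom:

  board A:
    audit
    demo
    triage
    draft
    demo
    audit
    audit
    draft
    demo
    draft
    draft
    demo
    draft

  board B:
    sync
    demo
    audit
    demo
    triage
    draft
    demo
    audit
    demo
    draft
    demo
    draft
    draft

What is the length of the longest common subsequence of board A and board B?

10

Taking audit (board A #1, board B #3), demo (board A #2, board B #4), triage (board A #3, board B #5), draft (board A #4, board B #6), demo (board A #5, board B #7), audit (board A #6, board B #8), draft (board A #8, board B #10), demo (board A #9, board B #11), draft (board A #11, board B #12), draft (board A #13, board B #13) gives a common subsequence of length 10. The LCS DP gives dp[13][13] = 10, so this is optimal.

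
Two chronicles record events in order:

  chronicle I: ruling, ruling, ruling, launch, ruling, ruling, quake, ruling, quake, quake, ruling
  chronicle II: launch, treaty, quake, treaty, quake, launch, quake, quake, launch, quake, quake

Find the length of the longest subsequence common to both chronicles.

4

Pick launch (chronicle I #4, chronicle II #6), then quake (chronicle I #7, chronicle II #8), then quake (chronicle I #9, chronicle II #10), then quake (chronicle I #10, chronicle II #11); all 4 events appear in both, in order. Since dp[11][11] = 4, nothing longer is possible.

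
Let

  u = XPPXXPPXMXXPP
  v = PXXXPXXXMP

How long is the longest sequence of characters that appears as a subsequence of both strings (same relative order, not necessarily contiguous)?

8

Let dp[i][j] be the LCS length of the first i characters of u and the first j characters of v. dp[i][j] = dp[i-1][j-1]+1 when the i-th and j-th characters match, else max(dp[i-1][j], dp[i][j-1]).
    ·  P  X  X  X  P  X  X  X  M  P
 ·  0  0  0  0  0  0  0  0  0  0  0
 X  0  0  1  1  1  1  1  1  1  1  1
 P  0  1  1  1  1  2  2  2  2  2  2
 P  0  1  1  1  1  2  2  2  2  2  3
 X  0  1  2  2  2  2  3  3  3  3  3
 X  0  1  2  3  3  3  3  4  4  4  4
 P  0  1  2  3  3  4  4  4  4  4  5
 P  0  1  2  3  3  4  4  4  4  4  5
 X  0  1  2  3  4  4  5  5  5  5  5
 M  0  1  2  3  4  4  5  5  5  6  6
 X  0  1  2  3  4  4  5  6  6  6  6
 X  0  1  2  3  4  4  5  6  7  7  7
 P  0  1  2  3  4  5  5  6  7  7  8
 P  0  1  2  3  4  5  5  6  7  7  8
dp[13][10] = 8. One LCS (by backtracking along matches): XXXPXXXP.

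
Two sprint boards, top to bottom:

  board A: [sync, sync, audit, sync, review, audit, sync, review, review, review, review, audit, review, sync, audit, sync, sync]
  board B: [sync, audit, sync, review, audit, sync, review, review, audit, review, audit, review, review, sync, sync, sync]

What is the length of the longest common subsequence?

14

Taking sync at board A[2]=board B[1] → audit at board A[3]=board B[2] → sync at board A[4]=board B[3] → review at board A[5]=board B[4] → audit at board A[6]=board B[5] → sync at board A[7]=board B[6] → review at board A[8]=board B[7] → review at board A[9]=board B[8] → review at board A[10]=board B[10] → review at board A[11]=board B[12] → review at board A[13]=board B[13] → sync at board A[14]=board B[14] → sync at board A[16]=board B[15] → sync at board A[17]=board B[16] gives a common subsequence of length 14. The LCS DP gives dp[17][16] = 14, so this is optimal.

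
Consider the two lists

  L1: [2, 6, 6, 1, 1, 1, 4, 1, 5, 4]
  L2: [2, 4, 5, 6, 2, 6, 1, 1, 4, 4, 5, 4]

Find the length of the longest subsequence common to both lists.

8

Match 2 at L1[1]=L2[1], then 6 at L1[2]=L2[4], then 6 at L1[3]=L2[6], then 1 at L1[4]=L2[7], then 1 at L1[5]=L2[8], then 4 at L1[7]=L2[10], then 5 at L1[9]=L2[11], then 4 at L1[10]=L2[12] — 8 values in the same relative order in both. Since dp[10][12] = 8, nothing longer is possible.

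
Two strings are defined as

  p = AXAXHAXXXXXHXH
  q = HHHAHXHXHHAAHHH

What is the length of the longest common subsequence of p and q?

One common subsequence of length 7: A [1,4] → X [2,6] → X [4,8] → H [5,10] → A [6,12] → H [12,14] → H [14,15]. The LCS DP gives dp[14][15] = 7, so this is optimal.

7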